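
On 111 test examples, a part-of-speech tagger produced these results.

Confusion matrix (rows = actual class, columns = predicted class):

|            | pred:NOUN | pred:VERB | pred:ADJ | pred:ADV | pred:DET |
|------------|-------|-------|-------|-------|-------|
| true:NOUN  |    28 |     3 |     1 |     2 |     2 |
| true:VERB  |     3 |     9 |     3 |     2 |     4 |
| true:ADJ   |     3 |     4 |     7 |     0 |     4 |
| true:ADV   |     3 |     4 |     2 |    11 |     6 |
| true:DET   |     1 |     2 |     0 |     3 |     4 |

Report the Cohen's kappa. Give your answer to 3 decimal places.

0.398

Observed agreement pₒ = trace/N = 59/111 = 0.5315
Expected agreement pₑ = Σ (rowᵢ·colᵢ)/N² = (36·38 + 21·22 + 18·13 + 26·18 + 10·20)/111² = 0.2217
κ = (pₒ − pₑ)/(1 − pₑ) = (0.5315 − 0.2217)/(1 − 0.2217) = 0.398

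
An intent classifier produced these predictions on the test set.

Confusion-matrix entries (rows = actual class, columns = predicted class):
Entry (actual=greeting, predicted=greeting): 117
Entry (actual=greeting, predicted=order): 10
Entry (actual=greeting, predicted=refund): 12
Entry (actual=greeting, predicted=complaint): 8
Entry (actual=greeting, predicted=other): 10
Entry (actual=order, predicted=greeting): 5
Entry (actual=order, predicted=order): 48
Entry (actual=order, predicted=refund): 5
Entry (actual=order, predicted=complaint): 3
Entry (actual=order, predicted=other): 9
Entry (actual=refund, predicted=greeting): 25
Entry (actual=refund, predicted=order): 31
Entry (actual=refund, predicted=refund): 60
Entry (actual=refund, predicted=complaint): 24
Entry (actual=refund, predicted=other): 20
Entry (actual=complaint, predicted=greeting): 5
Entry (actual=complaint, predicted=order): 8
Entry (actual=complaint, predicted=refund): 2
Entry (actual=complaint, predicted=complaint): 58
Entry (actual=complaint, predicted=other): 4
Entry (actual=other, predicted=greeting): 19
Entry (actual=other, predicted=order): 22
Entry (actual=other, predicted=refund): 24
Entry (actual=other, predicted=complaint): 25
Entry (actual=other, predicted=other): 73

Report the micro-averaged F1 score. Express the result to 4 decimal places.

Micro-averaging pools counts across classes: ΣTP=356, ΣFP=271, ΣFN=271.
Micro-F1 score = 2·TP/(2·TP+FP+FN) on pooled counts = 0.5678 (equals overall accuracy in single-label multiclass).

0.5678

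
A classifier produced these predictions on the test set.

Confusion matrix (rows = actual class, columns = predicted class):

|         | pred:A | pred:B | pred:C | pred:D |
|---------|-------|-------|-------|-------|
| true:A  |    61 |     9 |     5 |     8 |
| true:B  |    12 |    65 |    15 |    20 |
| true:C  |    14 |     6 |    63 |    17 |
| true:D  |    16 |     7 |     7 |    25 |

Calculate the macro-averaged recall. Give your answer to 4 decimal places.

0.6000

Per-class recall (TP/(TP+FN)):
  A: TP=61, FN=9+5+8=22 → 61/83 = 0.73494
  B: TP=65, FN=12+15+20=47 → 65/112 = 0.58036
  C: TP=63, FN=14+6+17=37 → 63/100 = 0.63000
  D: TP=25, FN=16+7+7=30 → 25/55 = 0.45455
Macro-recall = mean = (0.73494 + 0.58036 + 0.63000 + 0.45455) / 4 = 0.6000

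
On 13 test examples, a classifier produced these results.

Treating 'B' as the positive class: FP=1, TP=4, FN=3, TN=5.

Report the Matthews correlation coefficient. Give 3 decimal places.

MCC = (TP·TN − FP·FN) / √((TP+FP)(TP+FN)(TN+FP)(TN+FN))
Numerator = 4·5 − 1·3 = 17
Denominator = √(5·7·6·8) = √1680 = 40.9878
MCC = 17 / 40.9878 = 0.415

0.415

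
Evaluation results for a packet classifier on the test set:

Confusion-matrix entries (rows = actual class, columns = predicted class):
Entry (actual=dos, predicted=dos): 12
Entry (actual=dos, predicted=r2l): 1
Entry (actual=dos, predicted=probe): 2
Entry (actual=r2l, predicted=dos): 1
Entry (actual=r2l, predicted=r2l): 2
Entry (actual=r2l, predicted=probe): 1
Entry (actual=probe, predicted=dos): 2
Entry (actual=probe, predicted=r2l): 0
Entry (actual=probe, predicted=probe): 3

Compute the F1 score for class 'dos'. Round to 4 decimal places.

F1 score = 2·TP/(2·TP+FP+FN).
dos: TP=12, FP=1+2=3, FN=1+2=3 → 24/30 = 0.80000

0.8000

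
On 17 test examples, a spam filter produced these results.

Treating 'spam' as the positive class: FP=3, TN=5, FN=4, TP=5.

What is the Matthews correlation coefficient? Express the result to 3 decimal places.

0.181

MCC = (TP·TN − FP·FN) / √((TP+FP)(TP+FN)(TN+FP)(TN+FN))
Numerator = 5·5 − 3·4 = 13
Denominator = √(8·9·8·9) = √5184 = 72.0000
MCC = 13 / 72.0000 = 0.181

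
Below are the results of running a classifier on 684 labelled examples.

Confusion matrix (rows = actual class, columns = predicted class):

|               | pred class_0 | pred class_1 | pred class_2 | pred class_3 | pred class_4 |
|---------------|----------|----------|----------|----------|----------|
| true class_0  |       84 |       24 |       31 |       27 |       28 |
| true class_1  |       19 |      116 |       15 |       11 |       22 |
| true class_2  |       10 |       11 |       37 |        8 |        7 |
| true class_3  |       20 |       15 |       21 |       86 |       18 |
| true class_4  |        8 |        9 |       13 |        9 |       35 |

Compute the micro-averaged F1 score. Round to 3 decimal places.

Micro-averaging pools counts across classes: ΣTP=358, ΣFP=326, ΣFN=326.
Micro-F1 score = 2·TP/(2·TP+FP+FN) on pooled counts = 0.523 (equals overall accuracy in single-label multiclass).

0.523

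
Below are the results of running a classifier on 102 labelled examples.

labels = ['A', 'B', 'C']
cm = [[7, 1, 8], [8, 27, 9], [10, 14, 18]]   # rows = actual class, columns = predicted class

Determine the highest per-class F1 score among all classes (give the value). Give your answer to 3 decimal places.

0.628

Per-class F1 score (2·TP/(2·TP+FP+FN)):
  A: TP=7, FP=8+10=18, FN=1+8=9 → 14/41 = 0.3415
  B: TP=27, FP=1+14=15, FN=8+9=17 → 54/86 = 0.6279
  C: TP=18, FP=8+9=17, FN=10+14=24 → 36/77 = 0.4675
Highest is class 'B' with F1 score = 0.628.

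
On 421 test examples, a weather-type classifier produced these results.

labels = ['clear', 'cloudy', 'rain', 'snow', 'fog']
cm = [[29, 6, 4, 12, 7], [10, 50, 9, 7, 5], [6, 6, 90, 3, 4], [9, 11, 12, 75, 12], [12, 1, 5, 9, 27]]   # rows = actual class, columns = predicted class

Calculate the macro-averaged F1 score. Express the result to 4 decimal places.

Per-class F1 score (2·TP/(2·TP+FP+FN)):
  clear: TP=29, FP=10+6+9+12=37, FN=6+4+12+7=29 → 58/124 = 0.46774
  cloudy: TP=50, FP=6+6+11+1=24, FN=10+9+7+5=31 → 100/155 = 0.64516
  rain: TP=90, FP=4+9+12+5=30, FN=6+6+3+4=19 → 180/229 = 0.78603
  snow: TP=75, FP=12+7+3+9=31, FN=9+11+12+12=44 → 150/225 = 0.66667
  fog: TP=27, FP=7+5+4+12=28, FN=12+1+5+9=27 → 54/109 = 0.49541
Macro-F1 score = mean = (0.46774 + 0.64516 + 0.78603 + 0.66667 + 0.49541) / 5 = 0.6122

0.6122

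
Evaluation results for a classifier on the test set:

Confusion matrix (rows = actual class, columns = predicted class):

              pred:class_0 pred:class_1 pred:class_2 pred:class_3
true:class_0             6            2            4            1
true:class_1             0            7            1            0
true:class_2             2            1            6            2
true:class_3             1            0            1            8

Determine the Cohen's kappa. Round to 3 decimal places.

0.525

Observed agreement pₒ = trace/N = 27/42 = 0.6429
Expected agreement pₑ = Σ (rowᵢ·colᵢ)/N² = (13·9 + 8·10 + 11·12 + 10·11)/42² = 0.2489
κ = (pₒ − pₑ)/(1 − pₑ) = (0.6429 − 0.2489)/(1 − 0.2489) = 0.525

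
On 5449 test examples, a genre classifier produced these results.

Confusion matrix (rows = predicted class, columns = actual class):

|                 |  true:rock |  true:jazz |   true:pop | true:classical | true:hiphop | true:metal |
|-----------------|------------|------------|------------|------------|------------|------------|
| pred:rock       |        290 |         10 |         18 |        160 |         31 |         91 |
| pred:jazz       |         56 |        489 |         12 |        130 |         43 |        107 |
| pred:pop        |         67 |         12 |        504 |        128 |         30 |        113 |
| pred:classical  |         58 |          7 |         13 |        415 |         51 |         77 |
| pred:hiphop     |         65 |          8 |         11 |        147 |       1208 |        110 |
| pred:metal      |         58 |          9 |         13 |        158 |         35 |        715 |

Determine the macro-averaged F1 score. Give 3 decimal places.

0.641

Per-class F1 score (2·TP/(2·TP+FP+FN)):
  rock: TP=290, FP=10+18+160+31+91=310, FN=56+67+58+65+58=304 → 580/1194 = 0.4858
  jazz: TP=489, FP=56+12+130+43+107=348, FN=10+12+7+8+9=46 → 978/1372 = 0.7128
  pop: TP=504, FP=67+12+128+30+113=350, FN=18+12+13+11+13=67 → 1008/1425 = 0.7074
  classical: TP=415, FP=58+7+13+51+77=206, FN=160+130+128+147+158=723 → 830/1759 = 0.4719
  hiphop: TP=1208, FP=65+8+11+147+110=341, FN=31+43+30+51+35=190 → 2416/2947 = 0.8198
  metal: TP=715, FP=58+9+13+158+35=273, FN=91+107+113+77+110=498 → 1430/2201 = 0.6497
Macro-F1 score = mean = (0.4858 + 0.7128 + 0.7074 + 0.4719 + 0.8198 + 0.6497) / 6 = 0.641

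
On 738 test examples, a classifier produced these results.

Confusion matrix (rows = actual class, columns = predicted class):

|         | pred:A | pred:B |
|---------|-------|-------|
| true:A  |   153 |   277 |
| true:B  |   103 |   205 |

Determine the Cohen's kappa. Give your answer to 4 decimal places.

0.0198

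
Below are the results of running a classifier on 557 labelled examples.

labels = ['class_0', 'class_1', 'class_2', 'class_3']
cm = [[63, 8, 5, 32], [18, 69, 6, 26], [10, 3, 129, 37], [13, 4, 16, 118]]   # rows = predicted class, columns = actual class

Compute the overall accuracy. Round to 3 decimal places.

Accuracy = trace / total = (63+69+129+118=379) / 557 = 379/557 = 0.680

0.680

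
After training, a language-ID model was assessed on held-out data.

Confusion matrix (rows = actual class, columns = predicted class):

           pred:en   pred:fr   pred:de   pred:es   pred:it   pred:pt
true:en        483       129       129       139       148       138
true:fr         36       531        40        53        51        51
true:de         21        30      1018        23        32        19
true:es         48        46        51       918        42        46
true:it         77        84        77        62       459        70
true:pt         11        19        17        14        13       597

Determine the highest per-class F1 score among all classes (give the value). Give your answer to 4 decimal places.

Per-class F1 score (2·TP/(2·TP+FP+FN)):
  en: TP=483, FP=36+21+48+77+11=193, FN=129+129+139+148+138=683 → 966/1842 = 0.52443
  fr: TP=531, FP=129+30+46+84+19=308, FN=36+40+53+51+51=231 → 1062/1601 = 0.66334
  de: TP=1018, FP=129+40+51+77+17=314, FN=21+30+23+32+19=125 → 2036/2475 = 0.82263
  es: TP=918, FP=139+53+23+62+14=291, FN=48+46+51+42+46=233 → 1836/2360 = 0.77797
  it: TP=459, FP=148+51+32+42+13=286, FN=77+84+77+62+70=370 → 918/1574 = 0.58323
  pt: TP=597, FP=138+51+19+46+70=324, FN=11+19+17+14+13=74 → 1194/1592 = 0.75000
Highest is class 'de' with F1 score = 0.8226.

0.8226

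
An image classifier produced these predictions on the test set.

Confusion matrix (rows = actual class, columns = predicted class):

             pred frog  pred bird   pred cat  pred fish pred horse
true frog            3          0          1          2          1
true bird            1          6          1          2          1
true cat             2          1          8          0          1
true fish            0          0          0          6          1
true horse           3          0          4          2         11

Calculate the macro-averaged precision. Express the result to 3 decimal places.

0.599

Per-class precision (TP/(TP+FP)):
  frog: TP=3, FP=1+2+0+3=6 → 3/9 = 0.3333
  bird: TP=6, FP=0+1+0+0=1 → 6/7 = 0.8571
  cat: TP=8, FP=1+1+0+4=6 → 8/14 = 0.5714
  fish: TP=6, FP=2+2+0+2=6 → 6/12 = 0.5000
  horse: TP=11, FP=1+1+1+1=4 → 11/15 = 0.7333
Macro-precision = mean = (0.3333 + 0.8571 + 0.5714 + 0.5000 + 0.7333) / 5 = 0.599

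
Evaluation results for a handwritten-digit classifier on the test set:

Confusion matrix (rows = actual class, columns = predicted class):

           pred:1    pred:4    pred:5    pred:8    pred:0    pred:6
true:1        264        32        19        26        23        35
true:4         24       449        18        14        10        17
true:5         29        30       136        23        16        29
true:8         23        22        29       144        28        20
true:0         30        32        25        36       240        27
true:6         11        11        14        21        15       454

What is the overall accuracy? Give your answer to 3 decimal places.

Accuracy = trace / total = (264+449+136+144+240+454=1687) / 2376 = 1687/2376 = 0.710

0.710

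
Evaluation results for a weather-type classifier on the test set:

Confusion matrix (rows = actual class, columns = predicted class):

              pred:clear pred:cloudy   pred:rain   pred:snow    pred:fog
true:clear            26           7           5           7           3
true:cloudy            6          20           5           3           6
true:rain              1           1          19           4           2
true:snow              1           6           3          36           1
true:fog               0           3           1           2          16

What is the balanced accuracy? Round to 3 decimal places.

Balanced accuracy = mean of per-class recall.
  clear: recall = 26/48 = 0.5417
  cloudy: recall = 20/40 = 0.5000
  rain: recall = 19/27 = 0.7037
  snow: recall = 36/47 = 0.7660
  fog: recall = 16/22 = 0.7273
Mean = (0.5417 + 0.5000 + 0.7037 + 0.7660 + 0.7273) / 5 = 0.648

0.648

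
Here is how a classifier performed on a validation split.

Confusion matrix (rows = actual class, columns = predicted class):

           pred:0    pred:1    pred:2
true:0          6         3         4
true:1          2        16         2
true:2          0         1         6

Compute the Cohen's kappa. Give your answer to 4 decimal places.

0.5257

Observed agreement pₒ = trace/N = 28/40 = 0.70000
Expected agreement pₑ = Σ (rowᵢ·colᵢ)/N² = (13·8 + 20·20 + 7·12)/40² = 0.36750
κ = (pₒ − pₑ)/(1 − pₑ) = (0.70000 − 0.36750)/(1 − 0.36750) = 0.5257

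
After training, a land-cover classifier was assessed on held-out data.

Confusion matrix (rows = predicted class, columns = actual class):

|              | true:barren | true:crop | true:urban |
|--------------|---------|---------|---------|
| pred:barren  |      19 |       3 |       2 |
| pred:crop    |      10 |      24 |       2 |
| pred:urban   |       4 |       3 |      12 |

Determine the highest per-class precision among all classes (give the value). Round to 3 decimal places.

Per-class precision (TP/(TP+FP)):
  barren: TP=19, FP=3+2=5 → 19/24 = 0.7917
  crop: TP=24, FP=10+2=12 → 24/36 = 0.6667
  urban: TP=12, FP=4+3=7 → 12/19 = 0.6316
Highest is class 'barren' with precision = 0.792.

0.792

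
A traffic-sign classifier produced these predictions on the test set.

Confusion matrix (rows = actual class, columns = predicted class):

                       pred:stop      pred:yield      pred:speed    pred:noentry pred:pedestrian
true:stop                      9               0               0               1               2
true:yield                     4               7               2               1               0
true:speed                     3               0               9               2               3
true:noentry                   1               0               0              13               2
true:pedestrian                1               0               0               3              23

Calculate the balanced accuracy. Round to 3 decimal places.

Balanced accuracy = mean of per-class recall.
  stop: recall = 9/12 = 0.7500
  yield: recall = 7/14 = 0.5000
  speed: recall = 9/17 = 0.5294
  noentry: recall = 13/16 = 0.8125
  pedestrian: recall = 23/27 = 0.8519
Mean = (0.7500 + 0.5000 + 0.5294 + 0.8125 + 0.8519) / 5 = 0.689

0.689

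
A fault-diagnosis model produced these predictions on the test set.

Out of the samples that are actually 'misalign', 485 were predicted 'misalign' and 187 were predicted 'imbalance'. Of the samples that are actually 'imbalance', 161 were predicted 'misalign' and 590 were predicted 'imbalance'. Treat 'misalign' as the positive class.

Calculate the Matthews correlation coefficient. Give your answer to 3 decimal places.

MCC = (TP·TN − FP·FN) / √((TP+FP)(TP+FN)(TN+FP)(TN+FN))
Numerator = 485·590 − 161·187 = 256043
Denominator = √(646·672·751·777) = √253316073024 = 503305.1490
MCC = 256043 / 503305.1490 = 0.509

0.509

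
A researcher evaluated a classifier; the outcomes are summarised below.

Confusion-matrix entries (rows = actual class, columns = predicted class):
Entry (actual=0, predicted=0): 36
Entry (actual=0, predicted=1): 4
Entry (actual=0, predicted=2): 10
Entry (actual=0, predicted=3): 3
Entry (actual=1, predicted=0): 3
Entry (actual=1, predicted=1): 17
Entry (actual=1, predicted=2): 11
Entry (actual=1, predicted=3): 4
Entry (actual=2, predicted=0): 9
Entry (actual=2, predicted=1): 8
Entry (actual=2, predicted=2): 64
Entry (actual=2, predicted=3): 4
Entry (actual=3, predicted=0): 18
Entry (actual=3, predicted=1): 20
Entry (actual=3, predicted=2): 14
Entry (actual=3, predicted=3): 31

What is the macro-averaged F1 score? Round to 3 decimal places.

0.550

Per-class F1 score (2·TP/(2·TP+FP+FN)):
  0: TP=36, FP=3+9+18=30, FN=4+10+3=17 → 72/119 = 0.6050
  1: TP=17, FP=4+8+20=32, FN=3+11+4=18 → 34/84 = 0.4048
  2: TP=64, FP=10+11+14=35, FN=9+8+4=21 → 128/184 = 0.6957
  3: TP=31, FP=3+4+4=11, FN=18+20+14=52 → 62/125 = 0.4960
Macro-F1 score = mean = (0.6050 + 0.4048 + 0.6957 + 0.4960) / 4 = 0.550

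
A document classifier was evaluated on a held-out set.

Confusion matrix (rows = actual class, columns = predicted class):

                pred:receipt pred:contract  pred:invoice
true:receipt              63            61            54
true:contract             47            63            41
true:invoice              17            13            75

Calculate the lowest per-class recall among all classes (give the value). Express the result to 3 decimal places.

0.354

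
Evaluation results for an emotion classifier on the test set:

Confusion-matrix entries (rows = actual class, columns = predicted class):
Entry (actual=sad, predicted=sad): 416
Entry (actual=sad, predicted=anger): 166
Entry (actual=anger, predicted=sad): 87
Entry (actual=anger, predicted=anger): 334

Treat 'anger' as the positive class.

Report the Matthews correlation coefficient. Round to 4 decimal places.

0.5015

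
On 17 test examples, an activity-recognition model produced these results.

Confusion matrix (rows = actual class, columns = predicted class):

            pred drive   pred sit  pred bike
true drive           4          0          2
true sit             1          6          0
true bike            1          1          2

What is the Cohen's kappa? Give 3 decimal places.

0.548

Observed agreement pₒ = trace/N = 12/17 = 0.7059
Expected agreement pₑ = Σ (rowᵢ·colᵢ)/N² = (6·6 + 7·7 + 4·4)/17² = 0.3495
κ = (pₒ − pₑ)/(1 − pₑ) = (0.7059 − 0.3495)/(1 − 0.3495) = 0.548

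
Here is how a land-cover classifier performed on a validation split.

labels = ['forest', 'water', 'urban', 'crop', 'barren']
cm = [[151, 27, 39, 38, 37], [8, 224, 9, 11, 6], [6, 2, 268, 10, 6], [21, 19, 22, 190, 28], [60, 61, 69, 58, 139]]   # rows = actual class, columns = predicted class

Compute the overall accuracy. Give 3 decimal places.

Accuracy = trace / total = (151+224+268+190+139=972) / 1509 = 972/1509 = 0.644

0.644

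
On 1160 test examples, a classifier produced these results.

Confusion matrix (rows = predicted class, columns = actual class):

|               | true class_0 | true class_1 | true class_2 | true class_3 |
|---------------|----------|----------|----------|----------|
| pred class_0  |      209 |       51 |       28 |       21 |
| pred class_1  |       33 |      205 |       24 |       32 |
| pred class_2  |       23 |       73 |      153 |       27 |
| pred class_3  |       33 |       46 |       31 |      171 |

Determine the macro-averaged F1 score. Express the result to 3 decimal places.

0.636

Per-class F1 score (2·TP/(2·TP+FP+FN)):
  class_0: TP=209, FP=51+28+21=100, FN=33+23+33=89 → 418/607 = 0.6886
  class_1: TP=205, FP=33+24+32=89, FN=51+73+46=170 → 410/669 = 0.6129
  class_2: TP=153, FP=23+73+27=123, FN=28+24+31=83 → 306/512 = 0.5977
  class_3: TP=171, FP=33+46+31=110, FN=21+32+27=80 → 342/532 = 0.6429
Macro-F1 score = mean = (0.6886 + 0.6129 + 0.5977 + 0.6429) / 4 = 0.636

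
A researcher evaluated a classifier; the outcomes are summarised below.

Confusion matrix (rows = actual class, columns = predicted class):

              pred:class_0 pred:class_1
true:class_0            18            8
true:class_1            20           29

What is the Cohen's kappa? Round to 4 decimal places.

Observed agreement pₒ = trace/N = 47/75 = 0.62667
Expected agreement pₑ = Σ (rowᵢ·colᵢ)/N² = (26·38 + 49·37)/75² = 0.49796
κ = (pₒ − pₑ)/(1 − pₑ) = (0.62667 − 0.49796)/(1 − 0.49796) = 0.2564

0.2564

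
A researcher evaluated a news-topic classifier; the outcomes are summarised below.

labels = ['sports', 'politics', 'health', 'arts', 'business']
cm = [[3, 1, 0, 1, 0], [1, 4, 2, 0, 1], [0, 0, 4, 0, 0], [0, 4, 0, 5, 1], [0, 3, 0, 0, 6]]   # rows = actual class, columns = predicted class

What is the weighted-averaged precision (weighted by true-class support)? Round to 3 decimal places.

0.671

Per-class precision (TP/(TP+FP)):
  sports: TP=3, FP=1+0+0+0=1 → 3/4 = 0.7500
  politics: TP=4, FP=1+0+4+3=8 → 4/12 = 0.3333
  health: TP=4, FP=0+2+0+0=2 → 4/6 = 0.6667
  arts: TP=5, FP=1+0+0+0=1 → 5/6 = 0.8333
  business: TP=6, FP=0+1+0+1=2 → 6/8 = 0.7500
Weighted-precision = Σ (supportᵢ/N)·precisionᵢ with N=36: (5/36)·0.7500 + (8/36)·0.3333 + (4/36)·0.6667 + (10/36)·0.8333 + (9/36)·0.7500 = 0.671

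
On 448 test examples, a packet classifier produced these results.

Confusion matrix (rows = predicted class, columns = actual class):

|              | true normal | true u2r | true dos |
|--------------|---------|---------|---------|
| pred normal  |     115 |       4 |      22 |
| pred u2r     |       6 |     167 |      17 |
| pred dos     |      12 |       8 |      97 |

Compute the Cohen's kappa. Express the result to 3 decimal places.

0.766

Observed agreement pₒ = trace/N = 379/448 = 0.8460
Expected agreement pₑ = Σ (rowᵢ·colᵢ)/N² = (133·141 + 179·190 + 136·117)/448² = 0.3422
κ = (pₒ − pₑ)/(1 − pₑ) = (0.8460 − 0.3422)/(1 − 0.3422) = 0.766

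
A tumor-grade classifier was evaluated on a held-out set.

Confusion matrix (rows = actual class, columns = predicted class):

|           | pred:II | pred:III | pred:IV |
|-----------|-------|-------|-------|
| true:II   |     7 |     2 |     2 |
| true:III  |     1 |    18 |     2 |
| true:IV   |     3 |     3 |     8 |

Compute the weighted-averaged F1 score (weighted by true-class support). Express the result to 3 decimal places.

0.713

Per-class F1 score (2·TP/(2·TP+FP+FN)):
  II: TP=7, FP=1+3=4, FN=2+2=4 → 14/22 = 0.6364
  III: TP=18, FP=2+3=5, FN=1+2=3 → 36/44 = 0.8182
  IV: TP=8, FP=2+2=4, FN=3+3=6 → 16/26 = 0.6154
Weighted-F1 score = Σ (supportᵢ/N)·F1 scoreᵢ with N=46: (11/46)·0.6364 + (21/46)·0.8182 + (14/46)·0.6154 = 0.713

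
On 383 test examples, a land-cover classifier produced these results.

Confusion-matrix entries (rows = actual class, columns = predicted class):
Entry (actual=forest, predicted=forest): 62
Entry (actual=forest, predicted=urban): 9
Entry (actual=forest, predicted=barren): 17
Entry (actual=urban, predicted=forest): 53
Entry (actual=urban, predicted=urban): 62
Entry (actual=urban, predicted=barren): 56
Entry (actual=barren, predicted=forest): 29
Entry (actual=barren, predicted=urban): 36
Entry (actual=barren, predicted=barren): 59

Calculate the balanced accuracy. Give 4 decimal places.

Balanced accuracy = mean of per-class recall.
  forest: recall = 62/88 = 0.70455
  urban: recall = 62/171 = 0.36257
  barren: recall = 59/124 = 0.47581
Mean = (0.70455 + 0.36257 + 0.47581) / 3 = 0.5143

0.5143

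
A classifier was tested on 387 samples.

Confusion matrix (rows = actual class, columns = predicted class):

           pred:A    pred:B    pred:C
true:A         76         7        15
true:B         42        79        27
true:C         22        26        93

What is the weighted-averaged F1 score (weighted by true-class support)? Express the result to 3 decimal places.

0.640

Per-class F1 score (2·TP/(2·TP+FP+FN)):
  A: TP=76, FP=42+22=64, FN=7+15=22 → 152/238 = 0.6387
  B: TP=79, FP=7+26=33, FN=42+27=69 → 158/260 = 0.6077
  C: TP=93, FP=15+27=42, FN=22+26=48 → 186/276 = 0.6739
Weighted-F1 score = Σ (supportᵢ/N)·F1 scoreᵢ with N=387: (98/387)·0.6387 + (148/387)·0.6077 + (141/387)·0.6739 = 0.640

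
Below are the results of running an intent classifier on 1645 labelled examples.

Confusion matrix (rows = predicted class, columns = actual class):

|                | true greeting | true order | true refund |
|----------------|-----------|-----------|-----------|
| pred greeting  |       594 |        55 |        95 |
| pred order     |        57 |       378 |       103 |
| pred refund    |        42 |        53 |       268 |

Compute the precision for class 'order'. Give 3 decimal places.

precision = TP/(TP+FP).
order: TP=378, FP=57+103=160 → 378/538 = 0.7026

0.703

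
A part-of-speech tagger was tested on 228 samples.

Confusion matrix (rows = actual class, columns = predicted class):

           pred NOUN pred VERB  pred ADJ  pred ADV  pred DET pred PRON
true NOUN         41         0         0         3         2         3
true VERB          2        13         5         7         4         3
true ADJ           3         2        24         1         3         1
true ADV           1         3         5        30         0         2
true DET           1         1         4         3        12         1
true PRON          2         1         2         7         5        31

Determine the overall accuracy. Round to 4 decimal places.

0.6623

Accuracy = trace / total = (41+13+24+30+12+31=151) / 228 = 151/228 = 0.6623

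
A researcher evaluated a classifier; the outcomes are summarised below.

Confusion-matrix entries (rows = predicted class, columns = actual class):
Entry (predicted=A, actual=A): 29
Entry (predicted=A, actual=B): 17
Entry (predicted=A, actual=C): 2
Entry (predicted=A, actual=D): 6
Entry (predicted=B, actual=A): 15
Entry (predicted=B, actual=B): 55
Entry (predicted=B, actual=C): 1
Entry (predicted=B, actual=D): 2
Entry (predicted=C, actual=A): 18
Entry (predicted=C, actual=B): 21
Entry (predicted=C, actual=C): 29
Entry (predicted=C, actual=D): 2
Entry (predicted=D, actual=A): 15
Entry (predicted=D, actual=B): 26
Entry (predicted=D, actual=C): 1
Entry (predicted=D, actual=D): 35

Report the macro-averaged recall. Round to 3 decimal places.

0.624

Per-class recall (TP/(TP+FN)):
  A: TP=29, FN=15+18+15=48 → 29/77 = 0.3766
  B: TP=55, FN=17+21+26=64 → 55/119 = 0.4622
  C: TP=29, FN=2+1+1=4 → 29/33 = 0.8788
  D: TP=35, FN=6+2+2=10 → 35/45 = 0.7778
Macro-recall = mean = (0.3766 + 0.4622 + 0.8788 + 0.7778) / 4 = 0.624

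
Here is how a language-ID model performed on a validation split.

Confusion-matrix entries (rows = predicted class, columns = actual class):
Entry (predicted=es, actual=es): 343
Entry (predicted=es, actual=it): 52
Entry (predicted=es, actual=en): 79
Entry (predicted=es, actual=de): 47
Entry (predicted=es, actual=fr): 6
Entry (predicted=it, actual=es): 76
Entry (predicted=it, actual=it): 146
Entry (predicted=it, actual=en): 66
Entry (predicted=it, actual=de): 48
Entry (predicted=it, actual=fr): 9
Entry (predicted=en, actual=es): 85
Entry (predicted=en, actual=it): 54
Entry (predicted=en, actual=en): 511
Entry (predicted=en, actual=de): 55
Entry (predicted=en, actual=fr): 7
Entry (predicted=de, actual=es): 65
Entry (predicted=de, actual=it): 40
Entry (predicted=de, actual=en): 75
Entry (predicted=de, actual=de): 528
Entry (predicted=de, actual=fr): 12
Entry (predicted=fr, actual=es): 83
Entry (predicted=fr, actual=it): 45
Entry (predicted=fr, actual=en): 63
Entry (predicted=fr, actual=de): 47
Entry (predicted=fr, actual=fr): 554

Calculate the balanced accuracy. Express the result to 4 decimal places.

Balanced accuracy = mean of per-class recall.
  es: recall = 343/652 = 0.52607
  it: recall = 146/337 = 0.43323
  en: recall = 511/794 = 0.64358
  de: recall = 528/725 = 0.72828
  fr: recall = 554/588 = 0.94218
Mean = (0.52607 + 0.43323 + 0.64358 + 0.72828 + 0.94218) / 5 = 0.6547

0.6547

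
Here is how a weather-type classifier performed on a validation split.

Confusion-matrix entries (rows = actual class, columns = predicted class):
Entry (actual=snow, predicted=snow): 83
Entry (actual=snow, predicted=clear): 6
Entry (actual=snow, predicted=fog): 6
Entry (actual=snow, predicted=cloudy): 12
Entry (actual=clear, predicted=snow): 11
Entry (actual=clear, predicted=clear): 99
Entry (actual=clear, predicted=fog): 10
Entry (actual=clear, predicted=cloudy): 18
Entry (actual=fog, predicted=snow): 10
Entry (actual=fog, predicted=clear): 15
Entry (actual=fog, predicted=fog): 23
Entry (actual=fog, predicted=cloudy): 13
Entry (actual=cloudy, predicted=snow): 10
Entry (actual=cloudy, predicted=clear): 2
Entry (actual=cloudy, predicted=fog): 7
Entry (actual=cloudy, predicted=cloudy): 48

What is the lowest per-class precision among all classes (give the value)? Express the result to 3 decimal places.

Per-class precision (TP/(TP+FP)):
  snow: TP=83, FP=11+10+10=31 → 83/114 = 0.7281
  clear: TP=99, FP=6+15+2=23 → 99/122 = 0.8115
  fog: TP=23, FP=6+10+7=23 → 23/46 = 0.5000
  cloudy: TP=48, FP=12+18+13=43 → 48/91 = 0.5275
Lowest is class 'fog' with precision = 0.500.

0.500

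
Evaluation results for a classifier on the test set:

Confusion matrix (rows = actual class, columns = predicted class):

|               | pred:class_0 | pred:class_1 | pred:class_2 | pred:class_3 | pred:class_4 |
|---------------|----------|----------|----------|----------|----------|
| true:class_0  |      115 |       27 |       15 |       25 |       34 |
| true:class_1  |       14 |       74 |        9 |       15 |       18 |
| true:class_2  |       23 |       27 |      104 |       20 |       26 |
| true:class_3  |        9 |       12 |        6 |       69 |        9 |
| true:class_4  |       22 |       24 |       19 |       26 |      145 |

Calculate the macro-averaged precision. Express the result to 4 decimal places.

Per-class precision (TP/(TP+FP)):
  class_0: TP=115, FP=14+23+9+22=68 → 115/183 = 0.62842
  class_1: TP=74, FP=27+27+12+24=90 → 74/164 = 0.45122
  class_2: TP=104, FP=15+9+6+19=49 → 104/153 = 0.67974
  class_3: TP=69, FP=25+15+20+26=86 → 69/155 = 0.44516
  class_4: TP=145, FP=34+18+26+9=87 → 145/232 = 0.62500
Macro-precision = mean = (0.62842 + 0.45122 + 0.67974 + 0.44516 + 0.62500) / 5 = 0.5659

0.5659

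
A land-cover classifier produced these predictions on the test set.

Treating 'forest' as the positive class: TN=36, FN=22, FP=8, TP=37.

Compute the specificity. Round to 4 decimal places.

Specificity = TN/(TN+FP) = 36/(36+8) = 0.8182

0.8182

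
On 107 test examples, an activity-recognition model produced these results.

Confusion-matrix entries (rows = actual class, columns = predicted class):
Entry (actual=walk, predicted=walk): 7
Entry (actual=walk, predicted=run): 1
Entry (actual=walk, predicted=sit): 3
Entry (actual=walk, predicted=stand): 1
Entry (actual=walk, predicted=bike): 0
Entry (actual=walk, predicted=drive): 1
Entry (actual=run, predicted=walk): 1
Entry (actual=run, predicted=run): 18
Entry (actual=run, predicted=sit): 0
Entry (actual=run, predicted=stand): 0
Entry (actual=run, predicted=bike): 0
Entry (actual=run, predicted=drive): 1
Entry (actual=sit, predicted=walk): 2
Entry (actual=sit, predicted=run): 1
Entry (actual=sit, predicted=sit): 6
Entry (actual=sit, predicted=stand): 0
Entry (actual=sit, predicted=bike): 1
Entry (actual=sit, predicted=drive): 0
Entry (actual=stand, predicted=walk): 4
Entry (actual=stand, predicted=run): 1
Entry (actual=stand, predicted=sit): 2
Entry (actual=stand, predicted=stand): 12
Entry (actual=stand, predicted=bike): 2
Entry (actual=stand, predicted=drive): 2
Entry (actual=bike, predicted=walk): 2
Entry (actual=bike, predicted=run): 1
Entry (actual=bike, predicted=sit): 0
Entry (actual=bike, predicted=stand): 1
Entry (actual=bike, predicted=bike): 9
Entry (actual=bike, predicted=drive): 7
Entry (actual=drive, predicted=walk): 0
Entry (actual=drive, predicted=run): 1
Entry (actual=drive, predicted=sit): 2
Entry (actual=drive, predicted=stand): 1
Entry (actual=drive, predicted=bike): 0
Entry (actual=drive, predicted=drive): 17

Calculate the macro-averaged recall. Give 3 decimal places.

0.637

Per-class recall (TP/(TP+FN)):
  walk: TP=7, FN=1+3+1+0+1=6 → 7/13 = 0.5385
  run: TP=18, FN=1+0+0+0+1=2 → 18/20 = 0.9000
  sit: TP=6, FN=2+1+0+1+0=4 → 6/10 = 0.6000
  stand: TP=12, FN=4+1+2+2+2=11 → 12/23 = 0.5217
  bike: TP=9, FN=2+1+0+1+7=11 → 9/20 = 0.4500
  drive: TP=17, FN=0+1+2+1+0=4 → 17/21 = 0.8095
Macro-recall = mean = (0.5385 + 0.9000 + 0.6000 + 0.5217 + 0.4500 + 0.8095) / 6 = 0.637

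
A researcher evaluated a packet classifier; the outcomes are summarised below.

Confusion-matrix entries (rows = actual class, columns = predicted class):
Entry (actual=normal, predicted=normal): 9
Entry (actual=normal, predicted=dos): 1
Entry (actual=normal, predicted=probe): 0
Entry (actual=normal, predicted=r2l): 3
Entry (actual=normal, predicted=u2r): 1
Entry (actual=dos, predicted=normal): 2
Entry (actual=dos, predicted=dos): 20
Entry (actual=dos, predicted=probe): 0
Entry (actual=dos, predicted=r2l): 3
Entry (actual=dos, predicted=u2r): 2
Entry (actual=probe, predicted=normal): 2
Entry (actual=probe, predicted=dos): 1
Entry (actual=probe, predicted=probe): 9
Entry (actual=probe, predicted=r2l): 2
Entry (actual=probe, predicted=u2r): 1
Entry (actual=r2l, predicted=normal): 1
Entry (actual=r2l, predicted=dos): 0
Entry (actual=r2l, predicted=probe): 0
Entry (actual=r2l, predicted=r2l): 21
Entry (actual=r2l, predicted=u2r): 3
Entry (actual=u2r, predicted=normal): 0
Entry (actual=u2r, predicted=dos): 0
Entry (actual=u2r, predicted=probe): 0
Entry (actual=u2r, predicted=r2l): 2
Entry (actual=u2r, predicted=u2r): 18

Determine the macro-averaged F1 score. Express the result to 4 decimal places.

0.7518

Per-class F1 score (2·TP/(2·TP+FP+FN)):
  normal: TP=9, FP=2+2+1+0=5, FN=1+0+3+1=5 → 18/28 = 0.64286
  dos: TP=20, FP=1+1+0+0=2, FN=2+0+3+2=7 → 40/49 = 0.81633
  probe: TP=9, FP=0+0+0+0=0, FN=2+1+2+1=6 → 18/24 = 0.75000
  r2l: TP=21, FP=3+3+2+2=10, FN=1+0+0+3=4 → 42/56 = 0.75000
  u2r: TP=18, FP=1+2+1+3=7, FN=0+0+0+2=2 → 36/45 = 0.80000
Macro-F1 score = mean = (0.64286 + 0.81633 + 0.75000 + 0.75000 + 0.80000) / 5 = 0.7518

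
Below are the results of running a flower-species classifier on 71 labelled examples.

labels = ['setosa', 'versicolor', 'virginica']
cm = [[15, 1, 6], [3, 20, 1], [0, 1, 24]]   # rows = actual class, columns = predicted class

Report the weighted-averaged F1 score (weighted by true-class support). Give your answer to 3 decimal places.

Per-class F1 score (2·TP/(2·TP+FP+FN)):
  setosa: TP=15, FP=3+0=3, FN=1+6=7 → 30/40 = 0.7500
  versicolor: TP=20, FP=1+1=2, FN=3+1=4 → 40/46 = 0.8696
  virginica: TP=24, FP=6+1=7, FN=0+1=1 → 48/56 = 0.8571
Weighted-F1 score = Σ (supportᵢ/N)·F1 scoreᵢ with N=71: (22/71)·0.7500 + (24/71)·0.8696 + (25/71)·0.8571 = 0.828

0.828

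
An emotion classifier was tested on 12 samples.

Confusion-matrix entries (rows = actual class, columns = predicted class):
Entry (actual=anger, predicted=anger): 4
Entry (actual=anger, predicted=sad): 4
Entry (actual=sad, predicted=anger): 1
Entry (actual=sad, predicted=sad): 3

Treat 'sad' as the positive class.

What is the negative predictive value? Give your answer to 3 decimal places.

0.800

NPV = TN/(TN+FN) = 4/(4+1) = 0.800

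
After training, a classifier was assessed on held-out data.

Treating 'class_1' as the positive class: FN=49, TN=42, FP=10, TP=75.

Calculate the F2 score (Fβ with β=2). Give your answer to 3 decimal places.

0.645

Fβ = (1+β²)·TP / ((1+β²)·TP + β²·FN + FP), with β²=4
= 5·75 / (5·75 + 4·49 + 10) = 0.645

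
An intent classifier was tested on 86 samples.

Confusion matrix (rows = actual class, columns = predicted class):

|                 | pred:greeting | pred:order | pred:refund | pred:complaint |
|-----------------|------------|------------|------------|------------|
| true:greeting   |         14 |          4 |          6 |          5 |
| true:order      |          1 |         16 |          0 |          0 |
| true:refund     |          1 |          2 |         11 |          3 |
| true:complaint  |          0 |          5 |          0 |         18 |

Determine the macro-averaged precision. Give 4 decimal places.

Per-class precision (TP/(TP+FP)):
  greeting: TP=14, FP=1+1+0=2 → 14/16 = 0.87500
  order: TP=16, FP=4+2+5=11 → 16/27 = 0.59259
  refund: TP=11, FP=6+0+0=6 → 11/17 = 0.64706
  complaint: TP=18, FP=5+0+3=8 → 18/26 = 0.69231
Macro-precision = mean = (0.87500 + 0.59259 + 0.64706 + 0.69231) / 4 = 0.7017

0.7017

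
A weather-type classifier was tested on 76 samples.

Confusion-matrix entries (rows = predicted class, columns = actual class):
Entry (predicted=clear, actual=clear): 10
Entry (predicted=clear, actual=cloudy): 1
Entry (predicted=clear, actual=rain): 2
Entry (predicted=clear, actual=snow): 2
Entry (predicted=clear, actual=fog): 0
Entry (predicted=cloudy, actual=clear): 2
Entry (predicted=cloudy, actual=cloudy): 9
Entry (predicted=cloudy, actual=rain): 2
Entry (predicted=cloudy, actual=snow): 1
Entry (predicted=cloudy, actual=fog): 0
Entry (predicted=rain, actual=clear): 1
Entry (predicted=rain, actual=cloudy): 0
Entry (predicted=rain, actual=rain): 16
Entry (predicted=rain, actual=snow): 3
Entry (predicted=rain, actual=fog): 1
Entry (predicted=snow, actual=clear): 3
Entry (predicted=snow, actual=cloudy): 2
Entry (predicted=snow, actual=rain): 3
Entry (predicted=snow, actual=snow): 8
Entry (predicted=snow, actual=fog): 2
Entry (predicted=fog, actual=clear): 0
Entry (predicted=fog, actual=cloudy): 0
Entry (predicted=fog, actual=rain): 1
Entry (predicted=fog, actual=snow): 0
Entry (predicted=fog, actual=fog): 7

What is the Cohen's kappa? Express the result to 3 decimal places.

0.564

Observed agreement pₒ = trace/N = 50/76 = 0.6579
Expected agreement pₑ = Σ (rowᵢ·colᵢ)/N² = (16·15 + 12·14 + 24·21 + 14·18 + 10·8)/76² = 0.2154
κ = (pₒ − pₑ)/(1 − pₑ) = (0.6579 − 0.2154)/(1 − 0.2154) = 0.564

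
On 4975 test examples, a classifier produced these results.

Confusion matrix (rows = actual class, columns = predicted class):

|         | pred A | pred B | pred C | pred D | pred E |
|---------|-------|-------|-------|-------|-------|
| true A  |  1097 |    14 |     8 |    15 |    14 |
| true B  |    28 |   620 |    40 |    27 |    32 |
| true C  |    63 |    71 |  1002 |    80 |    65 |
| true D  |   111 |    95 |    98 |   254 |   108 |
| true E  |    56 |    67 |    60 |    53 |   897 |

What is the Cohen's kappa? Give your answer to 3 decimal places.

Observed agreement pₒ = trace/N = 3870/4975 = 0.7779
Expected agreement pₑ = Σ (rowᵢ·colᵢ)/N² = (1148·1355 + 747·867 + 1281·1208 + 666·429 + 1133·1116)/4975² = 0.2142
κ = (pₒ − pₑ)/(1 − pₑ) = (0.7779 − 0.2142)/(1 − 0.2142) = 0.717

0.717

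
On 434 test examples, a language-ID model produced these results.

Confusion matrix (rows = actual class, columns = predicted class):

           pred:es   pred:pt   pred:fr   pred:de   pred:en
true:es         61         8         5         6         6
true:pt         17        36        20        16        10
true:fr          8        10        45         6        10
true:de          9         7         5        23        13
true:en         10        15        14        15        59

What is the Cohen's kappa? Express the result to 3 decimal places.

0.392

Observed agreement pₒ = trace/N = 224/434 = 0.5161
Expected agreement pₑ = Σ (rowᵢ·colᵢ)/N² = (86·105 + 99·76 + 79·89 + 57·66 + 113·98)/434² = 0.2040
κ = (pₒ − pₑ)/(1 − pₑ) = (0.5161 − 0.2040)/(1 − 0.2040) = 0.392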